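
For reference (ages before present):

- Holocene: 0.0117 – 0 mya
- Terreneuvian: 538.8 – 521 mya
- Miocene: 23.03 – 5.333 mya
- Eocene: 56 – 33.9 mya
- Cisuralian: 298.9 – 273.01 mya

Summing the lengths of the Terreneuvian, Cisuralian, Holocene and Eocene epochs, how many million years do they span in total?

Duration is start − end for each: (538.8 − 521) + (298.9 − 273.01) + (0.0117 − 0) + (56 − 33.9).
That is 17.8 + 25.89 + 0.0117 + 22.1, which totals 65.8017 million years.

65.8017 million years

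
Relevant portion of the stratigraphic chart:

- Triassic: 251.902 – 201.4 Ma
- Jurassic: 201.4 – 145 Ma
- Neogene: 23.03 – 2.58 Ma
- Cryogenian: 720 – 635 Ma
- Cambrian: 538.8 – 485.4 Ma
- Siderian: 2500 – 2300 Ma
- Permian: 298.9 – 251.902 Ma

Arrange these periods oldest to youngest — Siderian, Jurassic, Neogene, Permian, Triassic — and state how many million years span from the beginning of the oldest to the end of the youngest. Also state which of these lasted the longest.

From the excerpt: Siderian 2500–2300; Jurassic 201.4–145; Neogene 23.03–2.58; Permian 298.9–251.902; Triassic 251.902–201.4 (Ma).
Larger Ma is earlier, so the oldest is Siderian and the youngest is Neogene; oldest to youngest: Siderian, Permian, Triassic, Jurassic, Neogene.
Oldest start 2500 minus youngest end 2.58 gives 2497.42 Myr overall.
Individual lengths (start − end): Siderian 200; Permian 46.998; Neogene 20.45; Jurassic 56.4; Triassic 50.502. The largest is Siderian at 200 Myr.

Siderian → Permian → Triassic → Jurassic → Neogene; total span 2497.42 Myr; longest is Siderian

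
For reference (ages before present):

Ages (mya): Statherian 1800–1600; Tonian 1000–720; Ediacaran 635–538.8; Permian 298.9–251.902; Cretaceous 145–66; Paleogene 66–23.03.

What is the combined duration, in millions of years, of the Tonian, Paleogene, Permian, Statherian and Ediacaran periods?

Each duration: Tonian = 280; Paleogene = 42.97; Permian = 46.998; Statherian = 200; Ediacaran = 96.2.
Sum: 280 + 42.97 + 46.998 + 200 + 96.2 = 666.168 Myr.

666.168 million years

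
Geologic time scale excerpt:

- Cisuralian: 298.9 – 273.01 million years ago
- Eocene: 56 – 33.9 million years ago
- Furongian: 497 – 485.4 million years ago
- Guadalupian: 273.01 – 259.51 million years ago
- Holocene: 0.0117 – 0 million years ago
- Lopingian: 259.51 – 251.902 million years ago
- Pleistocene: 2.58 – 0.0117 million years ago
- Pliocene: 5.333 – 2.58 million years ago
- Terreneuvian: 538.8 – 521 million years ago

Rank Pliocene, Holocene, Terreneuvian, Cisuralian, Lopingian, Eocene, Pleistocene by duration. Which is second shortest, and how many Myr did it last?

Start − end for each: Pliocene 5.333 − 2.58 = 2.753; Holocene 0.0117 − 0 = 0.0117; Terreneuvian 538.8 − 521 = 17.8; Cisuralian 298.9 − 273.01 = 25.89; Lopingian 259.51 − 251.902 = 7.608; Eocene 56 − 33.9 = 22.1; Pleistocene 2.58 − 0.0117 = 2.5683.
Ranking these from shortest: Holocene < Pleistocene < Pliocene < Lopingian < Terreneuvian < Eocene < Cisuralian.
Position 2 in that ranking is Pleistocene, which lasted 2.5683 Myr.

Pleistocene, 2.5683 million years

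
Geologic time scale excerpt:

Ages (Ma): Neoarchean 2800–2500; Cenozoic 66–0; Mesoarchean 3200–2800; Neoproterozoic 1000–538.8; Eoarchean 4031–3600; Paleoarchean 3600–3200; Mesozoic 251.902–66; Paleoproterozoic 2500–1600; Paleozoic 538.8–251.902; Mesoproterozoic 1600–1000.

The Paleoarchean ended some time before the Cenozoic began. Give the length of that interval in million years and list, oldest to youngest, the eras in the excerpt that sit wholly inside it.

3134 million years; Mesoarchean, Neoarchean, Paleoproterozoic, Mesoproterozoic, Neoproterozoic, Paleozoic, Mesozoic

The Paleoarchean closes at 3200 Ma and the Cenozoic opens at 66 Ma, so the interval is 3200 − 66 = 3134 Myr.
An era fits inside if it starts at or after 3200 Ma and ends at or before 66 Ma; oldest first that gives Mesoarchean, Neoarchean, Paleoproterozoic, Mesoproterozoic, Neoproterozoic, Paleozoic, Mesozoic.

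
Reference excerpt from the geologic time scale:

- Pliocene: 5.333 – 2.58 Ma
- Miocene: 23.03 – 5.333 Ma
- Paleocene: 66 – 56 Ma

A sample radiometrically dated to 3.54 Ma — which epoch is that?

Pliocene

3.54 Ma lies between 5.333 and 2.58 Ma, so it falls in the Pliocene.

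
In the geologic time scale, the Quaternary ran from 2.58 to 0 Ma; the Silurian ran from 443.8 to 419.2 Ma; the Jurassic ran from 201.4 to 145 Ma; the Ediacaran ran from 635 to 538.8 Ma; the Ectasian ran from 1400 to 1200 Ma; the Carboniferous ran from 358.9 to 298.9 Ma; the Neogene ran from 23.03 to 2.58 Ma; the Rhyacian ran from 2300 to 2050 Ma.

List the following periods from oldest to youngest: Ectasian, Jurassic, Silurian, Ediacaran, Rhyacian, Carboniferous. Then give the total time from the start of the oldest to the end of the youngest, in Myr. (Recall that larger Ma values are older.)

Start ages (Ma): Rhyacian 2300, Ectasian 1400, Ediacaran 635, Silurian 443.8, Carboniferous 358.9, Jurassic 201.4.
Ordered oldest to youngest: Rhyacian, Ectasian, Ediacaran, Silurian, Carboniferous, Jurassic.
Span = 2300 − 145 = 2155 Myr.

Rhyacian → Ectasian → Ediacaran → Silurian → Carboniferous → Jurassic; total span 2155 Myr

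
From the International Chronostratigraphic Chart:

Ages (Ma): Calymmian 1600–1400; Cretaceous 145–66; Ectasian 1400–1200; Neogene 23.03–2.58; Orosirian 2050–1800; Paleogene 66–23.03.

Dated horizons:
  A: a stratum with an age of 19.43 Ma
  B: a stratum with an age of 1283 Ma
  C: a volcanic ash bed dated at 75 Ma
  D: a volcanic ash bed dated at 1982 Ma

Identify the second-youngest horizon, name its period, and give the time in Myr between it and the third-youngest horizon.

C, in the Cretaceous; 1208 million years to B

Smaller Ma means younger, so youngest first: A 19.43 < C 75 < B 1283 < D 1982.
Counting 2 along gives C (75 Ma); the excerpt puts that inside the Cretaceous, 145–66 Ma.
Next in line is B (1283 Ma), and 1283 − 75 = 1208 Myr.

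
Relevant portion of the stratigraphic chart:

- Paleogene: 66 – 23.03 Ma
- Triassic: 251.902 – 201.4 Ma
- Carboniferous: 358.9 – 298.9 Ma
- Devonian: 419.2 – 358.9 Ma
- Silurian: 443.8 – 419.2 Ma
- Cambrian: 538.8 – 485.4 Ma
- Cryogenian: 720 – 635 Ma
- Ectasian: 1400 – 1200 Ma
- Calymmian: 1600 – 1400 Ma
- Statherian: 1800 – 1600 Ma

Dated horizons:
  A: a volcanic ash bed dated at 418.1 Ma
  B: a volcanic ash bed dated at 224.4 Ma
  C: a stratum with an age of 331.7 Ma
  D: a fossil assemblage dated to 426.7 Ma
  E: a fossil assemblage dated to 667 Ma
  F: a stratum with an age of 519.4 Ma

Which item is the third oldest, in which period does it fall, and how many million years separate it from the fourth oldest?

Sorted oldest-first by Ma: E (667), F (519.4), D (426.7), A (418.1), C (331.7), B (224.4).
The third oldest is D at 426.7 Ma, which lies in 443.8–419.2 Ma: the Silurian.
The fourth oldest is A at 418.1 Ma; separation = |426.7 − 418.1| = 8.6 Myr.

D, in the Silurian; 8.6 million years to A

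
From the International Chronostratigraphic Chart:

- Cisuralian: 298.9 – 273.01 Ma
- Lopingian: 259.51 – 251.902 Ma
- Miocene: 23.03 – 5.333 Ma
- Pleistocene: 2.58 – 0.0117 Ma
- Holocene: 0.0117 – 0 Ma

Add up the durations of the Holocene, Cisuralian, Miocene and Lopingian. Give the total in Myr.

Each duration: Holocene = 0.0117; Cisuralian = 25.89; Miocene = 17.697; Lopingian = 7.608.
Sum: 0.0117 + 25.89 + 17.697 + 7.608 = 51.2067 Myr.

51.2067 million years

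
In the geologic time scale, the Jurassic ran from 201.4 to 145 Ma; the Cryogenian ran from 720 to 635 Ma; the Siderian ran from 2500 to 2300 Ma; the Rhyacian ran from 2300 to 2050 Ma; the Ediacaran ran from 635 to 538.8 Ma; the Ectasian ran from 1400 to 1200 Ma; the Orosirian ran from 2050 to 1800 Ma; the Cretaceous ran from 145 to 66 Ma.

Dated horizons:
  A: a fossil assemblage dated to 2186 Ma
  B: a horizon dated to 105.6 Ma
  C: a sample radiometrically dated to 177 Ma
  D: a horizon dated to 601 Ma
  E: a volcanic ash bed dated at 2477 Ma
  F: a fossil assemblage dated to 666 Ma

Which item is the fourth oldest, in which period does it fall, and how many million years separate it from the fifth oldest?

Larger Ma means older, so oldest first: E 2477 > A 2186 > F 666 > D 601 > C 177 > B 105.6.
Counting 4 along gives D (601 Ma); the excerpt puts that inside the Ediacaran, 635–538.8 Ma.
Next in line is C (177 Ma), and 601 − 177 = 424 Myr.

D, in the Ediacaran; 424 million years to C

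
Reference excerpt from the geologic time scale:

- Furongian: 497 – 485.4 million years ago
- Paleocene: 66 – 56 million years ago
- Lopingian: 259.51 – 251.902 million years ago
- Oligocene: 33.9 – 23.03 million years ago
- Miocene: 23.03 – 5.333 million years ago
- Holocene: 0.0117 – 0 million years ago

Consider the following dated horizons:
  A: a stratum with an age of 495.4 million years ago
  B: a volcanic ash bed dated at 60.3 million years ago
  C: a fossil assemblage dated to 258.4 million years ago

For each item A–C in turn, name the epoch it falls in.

A — Furongian; B — Paleocene; C — Lopingian

A: 495.4 Ma lies in 497–485.4 Ma, so Furongian.
B: 60.3 Ma lies in 66–56 Ma, so Paleocene.
C: 258.4 Ma lies in 259.51–251.902 Ma, so Lopingian.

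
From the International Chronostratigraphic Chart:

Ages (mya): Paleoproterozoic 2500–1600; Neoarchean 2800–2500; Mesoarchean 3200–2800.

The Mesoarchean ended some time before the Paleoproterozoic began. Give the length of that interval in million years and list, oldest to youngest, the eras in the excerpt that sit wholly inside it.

The Mesoarchean closes at 2800 Ma and the Paleoproterozoic opens at 2500 Ma, so the interval is 2800 − 2500 = 300 Myr.
An era fits inside if it starts at or after 2800 Ma and ends at or before 2500 Ma; oldest first that gives Neoarchean.

300 million years; Neoarchean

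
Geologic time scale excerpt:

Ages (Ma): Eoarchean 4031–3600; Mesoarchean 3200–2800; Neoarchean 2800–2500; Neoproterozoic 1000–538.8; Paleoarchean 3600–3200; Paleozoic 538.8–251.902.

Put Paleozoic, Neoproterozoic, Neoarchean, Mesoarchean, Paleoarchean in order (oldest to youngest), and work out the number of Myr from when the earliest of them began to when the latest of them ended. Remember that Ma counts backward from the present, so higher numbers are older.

Paleoarchean, Mesoarchean, Neoarchean, Neoproterozoic, Paleozoic; total span 3348.098 Myr

From the excerpt: Paleozoic 538.8–251.902; Neoproterozoic 1000–538.8; Neoarchean 2800–2500; Mesoarchean 3200–2800; Paleoarchean 3600–3200 (Ma).
Larger Ma is earlier, so the oldest is Paleoarchean and the youngest is Paleozoic; oldest to youngest: Paleoarchean, Mesoarchean, Neoarchean, Neoproterozoic, Paleozoic.
Oldest start 3600 minus youngest end 251.902 gives 3348.098 Myr overall.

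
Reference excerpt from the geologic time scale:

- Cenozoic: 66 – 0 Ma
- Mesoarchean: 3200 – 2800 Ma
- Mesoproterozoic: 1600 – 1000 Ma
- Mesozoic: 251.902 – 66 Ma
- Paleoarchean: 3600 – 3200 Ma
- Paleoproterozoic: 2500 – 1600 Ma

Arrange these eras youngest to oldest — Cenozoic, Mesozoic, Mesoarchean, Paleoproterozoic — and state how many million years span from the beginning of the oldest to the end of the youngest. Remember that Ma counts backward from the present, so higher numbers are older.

Start ages (Ma): Mesoarchean 3200, Paleoproterozoic 2500, Mesozoic 251.902, Cenozoic 66.
Ordered youngest to oldest: Cenozoic, Mesozoic, Paleoproterozoic, Mesoarchean.
Span = 3200 − 0 = 3200 Myr.

Cenozoic, Mesozoic, Paleoproterozoic, Mesoarchean; total span 3200 Myr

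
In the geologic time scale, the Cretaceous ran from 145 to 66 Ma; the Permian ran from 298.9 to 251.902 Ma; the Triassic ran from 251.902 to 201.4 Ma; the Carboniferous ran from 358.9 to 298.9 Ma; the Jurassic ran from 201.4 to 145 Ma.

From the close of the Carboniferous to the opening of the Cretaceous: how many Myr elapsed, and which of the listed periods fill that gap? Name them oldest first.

153.9 million years; Permian, Triassic, Jurassic

The Carboniferous closes at 298.9 Ma and the Cretaceous opens at 145 Ma, so the interval is 298.9 − 145 = 153.9 Myr.
A period fits inside if it starts at or after 298.9 Ma and ends at or before 145 Ma; oldest first that gives Permian, Triassic, Jurassic.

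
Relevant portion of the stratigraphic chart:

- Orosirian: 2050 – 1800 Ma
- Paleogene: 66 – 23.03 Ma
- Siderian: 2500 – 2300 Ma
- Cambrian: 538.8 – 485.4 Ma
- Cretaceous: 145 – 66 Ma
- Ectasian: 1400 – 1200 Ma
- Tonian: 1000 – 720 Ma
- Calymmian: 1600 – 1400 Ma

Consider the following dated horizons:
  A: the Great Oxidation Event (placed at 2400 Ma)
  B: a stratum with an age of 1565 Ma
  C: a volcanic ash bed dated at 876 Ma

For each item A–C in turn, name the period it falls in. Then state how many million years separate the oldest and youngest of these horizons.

A: 2400 Ma lies in 2500–2300 Ma, so Siderian.
B: 1565 Ma lies in 1600–1400 Ma, so Calymmian.
C: 876 Ma lies in 1000–720 Ma, so Tonian.
Oldest = 2400 Ma, youngest = 876 Ma → span 1524 Myr.

A — Siderian; B — Calymmian; C — Tonian; span 1524 million years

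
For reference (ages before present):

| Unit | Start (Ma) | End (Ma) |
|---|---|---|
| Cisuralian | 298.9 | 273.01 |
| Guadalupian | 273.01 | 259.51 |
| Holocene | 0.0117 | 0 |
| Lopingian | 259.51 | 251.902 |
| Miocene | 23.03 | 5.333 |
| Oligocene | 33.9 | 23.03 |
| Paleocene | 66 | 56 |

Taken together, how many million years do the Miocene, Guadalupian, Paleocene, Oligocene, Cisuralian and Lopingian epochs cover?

85.565 million years

Each duration: Miocene = 17.697; Guadalupian = 13.5; Paleocene = 10; Oligocene = 10.87; Cisuralian = 25.89; Lopingian = 7.608.
Sum: 17.697 + 13.5 + 10 + 10.87 + 25.89 + 7.608 = 85.565 Myr.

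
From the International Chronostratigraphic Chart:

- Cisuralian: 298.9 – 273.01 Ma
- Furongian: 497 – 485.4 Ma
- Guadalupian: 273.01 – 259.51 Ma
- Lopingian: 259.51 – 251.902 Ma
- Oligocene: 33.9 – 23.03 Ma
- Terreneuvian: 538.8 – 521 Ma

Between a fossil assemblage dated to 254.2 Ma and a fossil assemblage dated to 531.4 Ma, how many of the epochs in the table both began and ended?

The older date is 531.4 Ma and the younger is 254.2 Ma.
Epochs with start < 531.4 and end > 254.2 Ma: Furongian (497–485.4), Cisuralian (298.9–273.01), Guadalupian (273.01–259.51).
That is 3 complete epochs.

3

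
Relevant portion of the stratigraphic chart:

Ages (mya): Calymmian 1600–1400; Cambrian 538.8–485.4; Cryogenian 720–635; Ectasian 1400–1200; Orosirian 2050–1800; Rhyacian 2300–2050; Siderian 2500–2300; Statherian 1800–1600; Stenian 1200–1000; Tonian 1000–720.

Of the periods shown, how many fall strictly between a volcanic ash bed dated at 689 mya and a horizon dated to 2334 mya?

7

2334 Ma sits inside the Siderian (2500–2300) and 689 Ma inside the Cryogenian (720–635); neither of those is wholly between the two dates.
The listed periods lying completely between them are Rhyacian, Orosirian, Statherian, Calymmian, Ectasian, Stenian, Tonian — 7 in all.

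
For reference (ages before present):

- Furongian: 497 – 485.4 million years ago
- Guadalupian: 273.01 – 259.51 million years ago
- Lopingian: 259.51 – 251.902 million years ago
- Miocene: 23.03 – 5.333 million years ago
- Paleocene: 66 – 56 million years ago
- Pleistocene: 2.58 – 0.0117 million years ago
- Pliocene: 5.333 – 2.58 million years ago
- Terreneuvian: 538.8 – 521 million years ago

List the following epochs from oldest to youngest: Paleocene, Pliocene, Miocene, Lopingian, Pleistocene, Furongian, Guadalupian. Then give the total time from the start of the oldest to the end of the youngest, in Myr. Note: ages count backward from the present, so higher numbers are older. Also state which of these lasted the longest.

Start ages (Ma): Furongian 497, Guadalupian 273.01, Lopingian 259.51, Paleocene 66, Miocene 23.03, Pliocene 5.333, Pleistocene 2.58.
Ordered oldest to youngest: Furongian, Guadalupian, Lopingian, Paleocene, Miocene, Pliocene, Pleistocene.
Span = 497 − 0.0117 = 496.9883 Myr.
Durations: Guadalupian 13.5, Miocene 17.697, Furongian 11.6, Pliocene 2.753, Paleocene 10, Lopingian 7.608, Pleistocene 2.5683 → longest is Miocene (17.697 Myr).

Furongian → Guadalupian → Lopingian → Paleocene → Miocene → Pliocene → Pleistocene; total span 496.9883 Myr; longest is Miocene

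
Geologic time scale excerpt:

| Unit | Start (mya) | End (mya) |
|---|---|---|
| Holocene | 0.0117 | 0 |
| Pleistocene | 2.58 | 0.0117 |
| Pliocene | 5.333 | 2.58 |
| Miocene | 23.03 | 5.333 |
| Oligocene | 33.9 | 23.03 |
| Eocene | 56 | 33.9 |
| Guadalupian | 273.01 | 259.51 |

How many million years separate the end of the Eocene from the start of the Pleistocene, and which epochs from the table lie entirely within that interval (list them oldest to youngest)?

31.32 million years; Oligocene, Miocene, Pliocene

The Eocene closes at 33.9 Ma and the Pleistocene opens at 2.58 Ma, so the interval is 33.9 − 2.58 = 31.32 Myr.
An epoch fits inside if it starts at or after 33.9 Ma and ends at or before 2.58 Ma; oldest first that gives Oligocene, Miocene, Pliocene.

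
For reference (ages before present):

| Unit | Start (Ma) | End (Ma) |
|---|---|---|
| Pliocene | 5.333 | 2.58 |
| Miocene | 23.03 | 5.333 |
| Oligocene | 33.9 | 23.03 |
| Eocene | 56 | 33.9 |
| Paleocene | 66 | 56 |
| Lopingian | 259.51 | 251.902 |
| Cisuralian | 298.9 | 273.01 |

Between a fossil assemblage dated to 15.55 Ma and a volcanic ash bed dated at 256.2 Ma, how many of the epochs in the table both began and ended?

3

The older date is 256.2 Ma and the younger is 15.55 Ma.
Epochs with start < 256.2 and end > 15.55 Ma: Paleocene (66–56), Eocene (56–33.9), Oligocene (33.9–23.03).
That is 3 complete epochs.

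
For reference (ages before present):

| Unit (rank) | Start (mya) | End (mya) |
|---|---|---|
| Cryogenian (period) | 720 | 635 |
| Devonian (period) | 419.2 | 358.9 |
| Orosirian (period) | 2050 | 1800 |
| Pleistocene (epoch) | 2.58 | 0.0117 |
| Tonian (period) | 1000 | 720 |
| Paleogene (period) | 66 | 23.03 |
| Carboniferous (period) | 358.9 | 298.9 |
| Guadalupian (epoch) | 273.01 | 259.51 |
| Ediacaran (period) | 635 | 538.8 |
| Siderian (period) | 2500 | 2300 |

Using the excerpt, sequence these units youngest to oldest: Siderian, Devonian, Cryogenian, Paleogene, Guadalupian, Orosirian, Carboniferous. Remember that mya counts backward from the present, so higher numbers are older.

Paleogene, then Guadalupian, then Carboniferous, then Devonian, then Cryogenian, then Orosirian, then Siderian

Sorting by start age (ascending Ma, since larger Ma = older): Paleogene began 66, Guadalupian began 273.01, Carboniferous began 358.9, Devonian began 419.2, Cryogenian began 720, Orosirian began 2050, Siderian began 2500.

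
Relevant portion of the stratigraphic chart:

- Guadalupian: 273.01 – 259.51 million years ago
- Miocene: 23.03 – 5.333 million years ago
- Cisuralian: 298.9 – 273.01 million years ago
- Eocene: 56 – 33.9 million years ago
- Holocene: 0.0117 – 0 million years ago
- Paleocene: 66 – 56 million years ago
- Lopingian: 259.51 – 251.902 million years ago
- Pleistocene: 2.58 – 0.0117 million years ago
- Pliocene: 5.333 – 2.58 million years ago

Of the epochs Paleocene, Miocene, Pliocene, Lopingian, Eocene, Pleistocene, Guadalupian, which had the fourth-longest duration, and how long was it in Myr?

Paleocene, 10 million years

Durations: Paleocene 10; Miocene 17.697; Pliocene 2.753; Lopingian 7.608; Eocene 22.1; Pleistocene 2.5683; Guadalupian 13.5 Myr.
Sorted longest-first: Eocene (22.1), Miocene (17.697), Guadalupian (13.5), Paleocene (10), Lopingian (7.608), Pliocene (2.753), Pleistocene (2.5683).
The fourth longest is Paleocene at 10 Myr.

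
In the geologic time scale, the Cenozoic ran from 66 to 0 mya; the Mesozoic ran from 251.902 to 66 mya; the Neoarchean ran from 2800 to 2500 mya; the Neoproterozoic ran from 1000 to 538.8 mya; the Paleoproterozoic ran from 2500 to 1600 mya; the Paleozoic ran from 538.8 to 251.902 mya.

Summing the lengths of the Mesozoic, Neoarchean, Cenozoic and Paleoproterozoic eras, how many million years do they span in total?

Duration is start − end for each: (251.902 − 66) + (2800 − 2500) + (66 − 0) + (2500 − 1600).
That is 185.902 + 300 + 66 + 900, which totals 1451.902 million years.

1451.902 million years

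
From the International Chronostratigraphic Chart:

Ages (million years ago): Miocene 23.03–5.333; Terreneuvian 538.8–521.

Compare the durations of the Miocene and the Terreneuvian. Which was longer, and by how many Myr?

Terreneuvian, by 0.103 million years

Miocene: 23.03 − 5.333 = 17.697 Myr.
Terreneuvian: 538.8 − 521 = 17.8 Myr.
Difference: 17.8 − 17.697 = 0.103 Myr, so the Terreneuvian was longer.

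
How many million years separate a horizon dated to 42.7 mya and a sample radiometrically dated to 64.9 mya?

22.2 million years

64.9 − 42.7 = 22.2 million years.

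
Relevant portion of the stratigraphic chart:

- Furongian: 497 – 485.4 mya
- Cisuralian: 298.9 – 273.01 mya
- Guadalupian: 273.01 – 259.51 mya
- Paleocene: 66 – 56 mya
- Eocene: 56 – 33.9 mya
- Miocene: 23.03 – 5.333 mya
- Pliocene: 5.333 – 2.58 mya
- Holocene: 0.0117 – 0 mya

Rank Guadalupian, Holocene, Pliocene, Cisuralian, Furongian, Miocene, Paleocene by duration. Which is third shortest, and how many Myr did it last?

Durations: Guadalupian 13.5; Holocene 0.0117; Pliocene 2.753; Cisuralian 25.89; Furongian 11.6; Miocene 17.697; Paleocene 10 Myr.
Sorted shortest-first: Holocene (0.0117), Pliocene (2.753), Paleocene (10), Furongian (11.6), Guadalupian (13.5), Miocene (17.697), Cisuralian (25.89).
The third shortest is Paleocene at 10 Myr.

Paleocene, 10 million years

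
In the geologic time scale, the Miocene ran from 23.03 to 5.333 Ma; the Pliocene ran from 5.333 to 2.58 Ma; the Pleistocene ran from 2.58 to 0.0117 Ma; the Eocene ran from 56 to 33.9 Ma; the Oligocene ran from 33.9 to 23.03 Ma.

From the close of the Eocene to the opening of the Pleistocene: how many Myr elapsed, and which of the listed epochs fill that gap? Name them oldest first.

End of Eocene = 33.9 Ma; start of Pleistocene = 2.58 Ma.
Gap = 33.9 − 2.58 = 31.32 Myr.
Epochs wholly inside 33.9–2.58 Ma: Oligocene (33.9–23.03), Miocene (23.03–5.333), Pliocene (5.333–2.58).

31.32 million years; Oligocene, Miocene, Pliocene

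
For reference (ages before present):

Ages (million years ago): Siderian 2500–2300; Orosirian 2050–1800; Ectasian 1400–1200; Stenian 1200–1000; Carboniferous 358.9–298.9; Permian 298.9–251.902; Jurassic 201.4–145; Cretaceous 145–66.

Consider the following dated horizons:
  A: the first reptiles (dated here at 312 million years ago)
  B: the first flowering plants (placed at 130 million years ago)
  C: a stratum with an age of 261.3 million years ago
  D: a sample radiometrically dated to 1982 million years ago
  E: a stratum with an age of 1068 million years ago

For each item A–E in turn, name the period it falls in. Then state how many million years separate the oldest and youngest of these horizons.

A: 312 Ma lies in 358.9–298.9 Ma, so Carboniferous.
B: 130 Ma lies in 145–66 Ma, so Cretaceous.
C: 261.3 Ma lies in 298.9–251.902 Ma, so Permian.
D: 1982 Ma lies in 2050–1800 Ma, so Orosirian.
E: 1068 Ma lies in 1200–1000 Ma, so Stenian.
Oldest = 1982 Ma, youngest = 130 Ma → span 1852 Myr.

A — Carboniferous; B — Cretaceous; C — Permian; D — Orosirian; E — Stenian; span 1852 million years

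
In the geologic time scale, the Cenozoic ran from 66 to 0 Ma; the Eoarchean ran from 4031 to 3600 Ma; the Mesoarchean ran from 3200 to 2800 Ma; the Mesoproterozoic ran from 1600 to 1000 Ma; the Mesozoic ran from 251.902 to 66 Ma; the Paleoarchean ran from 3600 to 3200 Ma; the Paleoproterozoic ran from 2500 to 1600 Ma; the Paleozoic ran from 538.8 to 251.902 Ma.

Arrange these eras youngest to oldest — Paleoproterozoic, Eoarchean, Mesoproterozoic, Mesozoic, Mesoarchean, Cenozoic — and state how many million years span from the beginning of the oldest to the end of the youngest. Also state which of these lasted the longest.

Cenozoic → Mesozoic → Mesoproterozoic → Paleoproterozoic → Mesoarchean → Eoarchean; total span 4031 Myr; longest is Paleoproterozoic

Start ages (Ma): Eoarchean 4031, Mesoarchean 3200, Paleoproterozoic 2500, Mesoproterozoic 1600, Mesozoic 251.902, Cenozoic 66.
Ordered youngest to oldest: Cenozoic, Mesozoic, Mesoproterozoic, Paleoproterozoic, Mesoarchean, Eoarchean.
Span = 4031 − 0 = 4031 Myr.
Durations: Mesoproterozoic 600, Eoarchean 431, Paleoproterozoic 900, Mesoarchean 400, Mesozoic 185.902, Cenozoic 66 → longest is Paleoproterozoic (900 Myr).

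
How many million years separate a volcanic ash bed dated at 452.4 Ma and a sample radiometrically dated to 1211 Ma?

758.6 million years

1211 − 452.4 = 758.6 million years.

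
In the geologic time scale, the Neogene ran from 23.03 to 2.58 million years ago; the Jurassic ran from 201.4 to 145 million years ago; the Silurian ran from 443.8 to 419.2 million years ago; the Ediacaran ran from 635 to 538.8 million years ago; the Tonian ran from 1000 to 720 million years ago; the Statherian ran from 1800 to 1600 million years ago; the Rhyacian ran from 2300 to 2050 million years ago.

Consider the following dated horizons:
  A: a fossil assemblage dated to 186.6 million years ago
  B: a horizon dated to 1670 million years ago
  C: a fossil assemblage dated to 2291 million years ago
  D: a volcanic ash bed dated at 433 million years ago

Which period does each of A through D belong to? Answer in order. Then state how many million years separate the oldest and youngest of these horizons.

Match each age against the start–end ranges in the excerpt: A = 186.6 Ma → Jurassic (201.4–145); B = 1670 Ma → Statherian (1800–1600); C = 2291 Ma → Rhyacian (2300–2050); D = 433 Ma → Silurian (443.8–419.2).
The largest age is 2291 Ma and the smallest is 186.6 Ma; their difference is 2104.4 Myr.

A — Jurassic; B — Statherian; C — Rhyacian; D — Silurian; span 2104.4 million years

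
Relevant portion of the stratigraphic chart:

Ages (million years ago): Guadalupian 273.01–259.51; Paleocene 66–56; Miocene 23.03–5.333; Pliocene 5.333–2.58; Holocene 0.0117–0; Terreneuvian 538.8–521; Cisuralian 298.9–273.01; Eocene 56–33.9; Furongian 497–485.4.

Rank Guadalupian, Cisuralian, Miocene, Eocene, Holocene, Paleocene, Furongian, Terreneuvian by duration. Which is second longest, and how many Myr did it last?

Start − end for each: Guadalupian 273.01 − 259.51 = 13.5; Cisuralian 298.9 − 273.01 = 25.89; Miocene 23.03 − 5.333 = 17.697; Eocene 56 − 33.9 = 22.1; Holocene 0.0117 − 0 = 0.0117; Paleocene 66 − 56 = 10; Furongian 497 − 485.4 = 11.6; Terreneuvian 538.8 − 521 = 17.8.
Ranking these from longest: Cisuralian > Eocene > Terreneuvian > Miocene > Guadalupian > Furongian > Paleocene > Holocene.
Position 2 in that ranking is Eocene, which lasted 22.1 Myr.

Eocene, 22.1 million years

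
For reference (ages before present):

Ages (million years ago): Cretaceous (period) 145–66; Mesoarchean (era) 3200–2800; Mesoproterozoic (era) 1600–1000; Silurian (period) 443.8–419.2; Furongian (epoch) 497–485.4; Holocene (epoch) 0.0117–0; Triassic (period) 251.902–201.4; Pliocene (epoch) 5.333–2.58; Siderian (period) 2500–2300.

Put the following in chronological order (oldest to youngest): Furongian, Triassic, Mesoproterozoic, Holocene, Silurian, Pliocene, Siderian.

Read off each span (Ma): Furongian 497–485.4; Triassic 251.902–201.4; Mesoproterozoic 1600–1000; Holocene 0.0117–0; Silurian 443.8–419.2; Pliocene 5.333–2.58; Siderian 2500–2300.
Larger Ma is older, so oldest→youngest is Siderian, Mesoproterozoic, Furongian, Silurian, Triassic, Pliocene, Holocene.

Siderian, Mesoproterozoic, Furongian, Silurian, Triassic, Pliocene, Holocene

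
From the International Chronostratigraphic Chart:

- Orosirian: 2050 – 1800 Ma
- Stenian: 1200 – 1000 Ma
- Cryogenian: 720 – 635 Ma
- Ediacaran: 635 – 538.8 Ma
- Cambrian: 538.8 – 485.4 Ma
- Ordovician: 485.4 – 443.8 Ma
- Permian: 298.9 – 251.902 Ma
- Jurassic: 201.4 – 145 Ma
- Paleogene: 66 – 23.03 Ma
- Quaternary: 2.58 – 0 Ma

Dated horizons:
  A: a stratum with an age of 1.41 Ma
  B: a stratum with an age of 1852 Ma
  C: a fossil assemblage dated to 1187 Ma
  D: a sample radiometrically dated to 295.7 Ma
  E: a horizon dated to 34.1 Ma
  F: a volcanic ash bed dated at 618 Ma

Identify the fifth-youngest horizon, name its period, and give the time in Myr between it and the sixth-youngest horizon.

C, in the Stenian; 665 million years to B

Smaller Ma means younger, so youngest first: A 1.41 < E 34.1 < D 295.7 < F 618 < C 1187 < B 1852.
Counting 5 along gives C (1187 Ma); the excerpt puts that inside the Stenian, 1200–1000 Ma.
Next in line is B (1852 Ma), and 1852 − 1187 = 665 Myr.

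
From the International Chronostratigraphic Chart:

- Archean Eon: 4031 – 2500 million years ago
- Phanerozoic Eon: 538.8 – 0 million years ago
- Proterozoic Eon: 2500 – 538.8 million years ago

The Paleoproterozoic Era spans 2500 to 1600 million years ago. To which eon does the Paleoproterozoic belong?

Proterozoic

The Paleoproterozoic (2500–1600 Ma) lies entirely within 2500–538.8 Ma, the Proterozoic Eon.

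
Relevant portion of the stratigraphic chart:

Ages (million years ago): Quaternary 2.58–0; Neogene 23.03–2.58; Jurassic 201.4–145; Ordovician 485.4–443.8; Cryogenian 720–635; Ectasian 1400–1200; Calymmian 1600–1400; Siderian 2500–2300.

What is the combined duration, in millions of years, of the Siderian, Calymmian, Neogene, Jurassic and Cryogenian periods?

Each duration: Siderian = 200; Calymmian = 200; Neogene = 20.45; Jurassic = 56.4; Cryogenian = 85.
Sum: 200 + 200 + 20.45 + 56.4 + 85 = 561.85 Myr.

561.85 million years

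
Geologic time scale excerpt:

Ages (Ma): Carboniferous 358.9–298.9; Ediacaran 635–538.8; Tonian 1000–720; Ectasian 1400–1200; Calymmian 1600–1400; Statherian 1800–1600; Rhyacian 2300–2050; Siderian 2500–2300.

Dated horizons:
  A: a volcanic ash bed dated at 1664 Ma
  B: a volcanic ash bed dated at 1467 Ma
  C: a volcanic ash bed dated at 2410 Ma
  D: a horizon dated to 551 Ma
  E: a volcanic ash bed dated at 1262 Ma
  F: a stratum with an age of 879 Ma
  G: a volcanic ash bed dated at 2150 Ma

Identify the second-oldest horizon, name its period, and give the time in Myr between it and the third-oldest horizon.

G, in the Rhyacian; 486 million years to A

Larger Ma means older, so oldest first: C 2410 > G 2150 > A 1664 > B 1467 > E 1262 > F 879 > D 551.
Counting 2 along gives G (2150 Ma); the excerpt puts that inside the Rhyacian, 2300–2050 Ma.
Next in line is A (1664 Ma), and 2150 − 1664 = 486 Myr.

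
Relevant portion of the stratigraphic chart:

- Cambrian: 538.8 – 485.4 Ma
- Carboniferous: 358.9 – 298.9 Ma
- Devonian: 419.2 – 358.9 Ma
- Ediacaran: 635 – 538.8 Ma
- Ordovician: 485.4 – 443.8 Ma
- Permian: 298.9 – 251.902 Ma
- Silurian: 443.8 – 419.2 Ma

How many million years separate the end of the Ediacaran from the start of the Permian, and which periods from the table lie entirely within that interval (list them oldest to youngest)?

239.9 million years; Cambrian, Ordovician, Silurian, Devonian, Carboniferous

The Ediacaran closes at 538.8 Ma and the Permian opens at 298.9 Ma, so the interval is 538.8 − 298.9 = 239.9 Myr.
A period fits inside if it starts at or after 538.8 Ma and ends at or before 298.9 Ma; oldest first that gives Cambrian, Ordovician, Silurian, Devonian, Carboniferous.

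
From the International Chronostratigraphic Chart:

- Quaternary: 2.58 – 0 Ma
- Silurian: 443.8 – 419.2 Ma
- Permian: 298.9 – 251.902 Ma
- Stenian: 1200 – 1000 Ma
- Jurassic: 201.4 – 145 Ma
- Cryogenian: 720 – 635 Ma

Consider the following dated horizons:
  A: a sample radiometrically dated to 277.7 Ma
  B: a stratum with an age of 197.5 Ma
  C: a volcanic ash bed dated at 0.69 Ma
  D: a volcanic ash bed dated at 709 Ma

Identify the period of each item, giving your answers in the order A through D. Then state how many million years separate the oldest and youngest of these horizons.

A — Permian; B — Jurassic; C — Quaternary; D — Cryogenian; span 708.31 million years

Match each age against the start–end ranges in the excerpt: A = 277.7 Ma → Permian (298.9–251.902); B = 197.5 Ma → Jurassic (201.4–145); C = 0.69 Ma → Quaternary (2.58–0); D = 709 Ma → Cryogenian (720–635).
The largest age is 709 Ma and the smallest is 0.69 Ma; their difference is 708.31 Myr.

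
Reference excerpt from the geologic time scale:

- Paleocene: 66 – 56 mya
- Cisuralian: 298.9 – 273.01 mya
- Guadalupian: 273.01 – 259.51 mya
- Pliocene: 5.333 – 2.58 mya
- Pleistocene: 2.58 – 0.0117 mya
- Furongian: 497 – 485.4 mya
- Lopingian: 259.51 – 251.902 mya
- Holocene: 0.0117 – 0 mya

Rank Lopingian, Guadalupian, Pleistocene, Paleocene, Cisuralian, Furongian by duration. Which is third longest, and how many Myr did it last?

Furongian, 11.6 million years

Durations: Lopingian 7.608; Guadalupian 13.5; Pleistocene 2.5683; Paleocene 10; Cisuralian 25.89; Furongian 11.6 Myr.
Sorted longest-first: Cisuralian (25.89), Guadalupian (13.5), Furongian (11.6), Paleocene (10), Lopingian (7.608), Pleistocene (2.5683).
The third longest is Furongian at 11.6 Myr.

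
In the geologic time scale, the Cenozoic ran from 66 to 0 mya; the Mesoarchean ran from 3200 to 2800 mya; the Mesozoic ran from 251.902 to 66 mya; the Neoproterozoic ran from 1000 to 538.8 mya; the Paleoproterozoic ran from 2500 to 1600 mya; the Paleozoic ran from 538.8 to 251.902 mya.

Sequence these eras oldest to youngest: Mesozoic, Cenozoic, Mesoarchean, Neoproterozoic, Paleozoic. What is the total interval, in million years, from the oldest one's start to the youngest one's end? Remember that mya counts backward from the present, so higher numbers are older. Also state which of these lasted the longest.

Mesoarchean, Neoproterozoic, Paleozoic, Mesozoic, Cenozoic; total span 3200 Myr; longest is Neoproterozoic

From the excerpt: Mesozoic 251.902–66; Cenozoic 66–0; Mesoarchean 3200–2800; Neoproterozoic 1000–538.8; Paleozoic 538.8–251.902 (Ma).
Larger Ma is earlier, so the oldest is Mesoarchean and the youngest is Cenozoic; oldest to youngest: Mesoarchean, Neoproterozoic, Paleozoic, Mesozoic, Cenozoic.
Oldest start 3200 minus youngest end 0 gives 3200 Myr overall.
Individual lengths (start − end): Mesoarchean 400; Paleozoic 286.898; Cenozoic 66; Mesozoic 185.902; Neoproterozoic 461.2. The largest is Neoproterozoic at 461.2 Myr.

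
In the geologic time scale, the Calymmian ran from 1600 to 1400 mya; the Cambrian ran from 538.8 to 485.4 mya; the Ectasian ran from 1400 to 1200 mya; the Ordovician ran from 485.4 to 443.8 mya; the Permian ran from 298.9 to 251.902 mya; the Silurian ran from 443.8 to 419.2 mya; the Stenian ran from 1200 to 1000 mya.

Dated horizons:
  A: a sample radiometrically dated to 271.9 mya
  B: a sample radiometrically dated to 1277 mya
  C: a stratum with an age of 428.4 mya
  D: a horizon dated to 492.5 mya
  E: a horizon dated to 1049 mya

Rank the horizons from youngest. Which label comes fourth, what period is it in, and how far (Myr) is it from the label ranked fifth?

E, in the Stenian; 228 million years to B

Smaller Ma means younger, so youngest first: A 271.9 < C 428.4 < D 492.5 < E 1049 < B 1277.
Counting 4 along gives E (1049 Ma); the excerpt puts that inside the Stenian, 1200–1000 Ma.
Next in line is B (1277 Ma), and 1277 − 1049 = 228 Myr.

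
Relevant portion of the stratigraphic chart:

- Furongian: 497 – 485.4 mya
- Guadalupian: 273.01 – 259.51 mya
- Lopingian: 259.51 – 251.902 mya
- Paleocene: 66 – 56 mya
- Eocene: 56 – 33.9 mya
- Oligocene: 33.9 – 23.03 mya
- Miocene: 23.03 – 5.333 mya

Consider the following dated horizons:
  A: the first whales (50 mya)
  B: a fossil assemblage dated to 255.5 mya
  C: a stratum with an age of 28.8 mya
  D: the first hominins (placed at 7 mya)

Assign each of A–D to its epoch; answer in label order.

A: 50 Ma lies in 56–33.9 Ma, so Eocene.
B: 255.5 Ma lies in 259.51–251.902 Ma, so Lopingian.
C: 28.8 Ma lies in 33.9–23.03 Ma, so Oligocene.
D: 7 Ma lies in 23.03–5.333 Ma, so Miocene.

A — Eocene; B — Lopingian; C — Oligocene; D — Miocene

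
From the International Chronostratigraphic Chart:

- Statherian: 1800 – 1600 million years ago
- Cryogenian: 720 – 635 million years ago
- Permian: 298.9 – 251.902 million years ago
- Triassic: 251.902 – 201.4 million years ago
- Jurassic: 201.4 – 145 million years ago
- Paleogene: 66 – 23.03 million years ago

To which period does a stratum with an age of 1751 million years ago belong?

1751 Ma lies between 1800 and 1600 Ma, so it falls in the Statherian.

Statherian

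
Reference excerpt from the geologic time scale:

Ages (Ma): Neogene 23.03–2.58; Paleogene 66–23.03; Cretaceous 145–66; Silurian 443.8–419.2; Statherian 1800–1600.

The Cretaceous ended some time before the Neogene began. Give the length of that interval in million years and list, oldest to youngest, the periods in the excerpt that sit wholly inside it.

End of Cretaceous = 66 Ma; start of Neogene = 23.03 Ma.
Gap = 66 − 23.03 = 42.97 Myr.
Periods wholly inside 66–23.03 Ma: Paleogene (66–23.03).

42.97 million years; Paleogene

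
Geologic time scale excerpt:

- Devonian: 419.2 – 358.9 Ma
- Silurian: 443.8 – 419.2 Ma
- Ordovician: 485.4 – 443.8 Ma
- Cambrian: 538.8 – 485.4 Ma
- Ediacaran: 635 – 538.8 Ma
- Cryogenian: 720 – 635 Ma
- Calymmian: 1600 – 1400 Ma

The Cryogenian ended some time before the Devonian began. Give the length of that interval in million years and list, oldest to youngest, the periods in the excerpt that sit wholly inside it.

215.8 million years; Ediacaran, Cambrian, Ordovician, Silurian

End of Cryogenian = 635 Ma; start of Devonian = 419.2 Ma.
Gap = 635 − 419.2 = 215.8 Myr.
Periods wholly inside 635–419.2 Ma: Ediacaran (635–538.8), Cambrian (538.8–485.4), Ordovician (485.4–443.8), Silurian (443.8–419.2).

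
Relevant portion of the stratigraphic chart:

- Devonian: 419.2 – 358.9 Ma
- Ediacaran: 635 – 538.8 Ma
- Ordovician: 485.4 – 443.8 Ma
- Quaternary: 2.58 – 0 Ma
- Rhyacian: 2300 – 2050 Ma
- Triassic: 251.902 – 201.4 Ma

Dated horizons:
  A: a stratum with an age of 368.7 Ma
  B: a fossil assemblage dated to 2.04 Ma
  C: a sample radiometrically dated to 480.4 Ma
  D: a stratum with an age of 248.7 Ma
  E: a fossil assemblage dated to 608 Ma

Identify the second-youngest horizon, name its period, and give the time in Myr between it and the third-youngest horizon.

D, in the Triassic; 120 million years to A

Sorted youngest-first by Ma: B (2.04), D (248.7), A (368.7), C (480.4), E (608).
The second youngest is D at 248.7 Ma, which lies in 251.902–201.4 Ma: the Triassic.
The third youngest is A at 368.7 Ma; separation = |248.7 − 368.7| = 120 Myr.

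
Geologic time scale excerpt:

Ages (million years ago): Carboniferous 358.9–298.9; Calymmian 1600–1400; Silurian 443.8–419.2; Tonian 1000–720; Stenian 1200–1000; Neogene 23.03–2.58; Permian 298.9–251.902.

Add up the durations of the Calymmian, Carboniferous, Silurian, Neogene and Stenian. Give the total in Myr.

505.05 million years

Each duration: Calymmian = 200; Carboniferous = 60; Silurian = 24.6; Neogene = 20.45; Stenian = 200.
Sum: 200 + 60 + 24.6 + 20.45 + 200 = 505.05 Myr.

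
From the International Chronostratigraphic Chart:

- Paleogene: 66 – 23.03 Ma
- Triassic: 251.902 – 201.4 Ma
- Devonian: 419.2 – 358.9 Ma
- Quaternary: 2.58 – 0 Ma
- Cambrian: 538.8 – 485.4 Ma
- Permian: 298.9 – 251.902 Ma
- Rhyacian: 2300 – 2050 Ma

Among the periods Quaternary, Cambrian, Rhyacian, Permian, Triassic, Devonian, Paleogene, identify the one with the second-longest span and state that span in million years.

Start − end for each: Quaternary 2.58 − 0 = 2.58; Cambrian 538.8 − 485.4 = 53.4; Rhyacian 2300 − 2050 = 250; Permian 298.9 − 251.902 = 46.998; Triassic 251.902 − 201.4 = 50.502; Devonian 419.2 − 358.9 = 60.3; Paleogene 66 − 23.03 = 42.97.
Ranking these from longest: Rhyacian > Devonian > Cambrian > Triassic > Permian > Paleogene > Quaternary.
Position 2 in that ranking is Devonian, which lasted 60.3 Myr.

Devonian, 60.3 million years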